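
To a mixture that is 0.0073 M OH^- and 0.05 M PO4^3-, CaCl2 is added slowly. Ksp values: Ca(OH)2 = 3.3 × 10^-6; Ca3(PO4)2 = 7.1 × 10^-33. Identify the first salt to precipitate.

Precipitation of each salt starts when its ion product equals its Ksp.
For Ca(OH)2: 3.3 × 10^-6 = (0.0073)^2 × [Ca^2+]  ⇒  [Ca^2+] = 6.2 × 10^-2 M.
For Ca3(PO4)2: 7.1 × 10^-33 = (0.05)^2 × [Ca^2+]^3  ⇒  [Ca^2+] = 1.4 x 10^-10 M.
The salt with the lower threshold [Ca^2+] precipitates first: Ca3(PO4)2.

Ca3(PO4)2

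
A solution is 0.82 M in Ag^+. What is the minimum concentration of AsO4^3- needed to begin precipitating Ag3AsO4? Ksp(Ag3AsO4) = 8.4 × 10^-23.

[AsO4^3-] = 1.5 x 10^-22 M

Ag3AsO4(s) ⇌ 3 Ag^+(aq) + AsO4^3-(aq)
Ksp = [Ag^+]^3[AsO4^3-]
Precipitation begins when Q = Ksp. With [Ag^+] = 0.82 M:
8.4 × 10^-23 = (0.82)^3 × [AsO4^3-]
[AsO4^3-] = (8.4 × 10^-23 / 5.51 × 10^-1) = 1.5 × 10^-22 M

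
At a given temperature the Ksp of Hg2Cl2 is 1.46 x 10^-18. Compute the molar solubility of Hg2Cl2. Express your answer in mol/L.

Hg2Cl2(s) <=> Hg2^2+ + 2 Cl^-
Ksp = [Hg2^2+][Cl^-]^2
If s mol/L of Hg2Cl2 dissolves, [Hg2^2+] = s and [Cl^-] = 2s.
So Ksp = s × (2s)^2 = 4s^3
s = (1.46 x 10^-18 / 4)^(1/3) = 7.15 × 10^-7 M

s = 7.15 × 10^-7 M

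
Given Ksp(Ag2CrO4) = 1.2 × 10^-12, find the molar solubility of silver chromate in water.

s ≈ 6.7e-5 M

Ag2CrO4(s) ⇌ 2 Ag^+(aq) + CrO4^2-(aq)
Ksp = [Ag^+]^2[CrO4^2-]
If s mol/L of Ag2CrO4 dissolves, [Ag^+] = 2s and [CrO4^2-] = s.
Ksp = (2s)^2s = 4s^3
s^3 = 1.2 × 10^-12 / 4, so s = 6.7 × 10^-5 M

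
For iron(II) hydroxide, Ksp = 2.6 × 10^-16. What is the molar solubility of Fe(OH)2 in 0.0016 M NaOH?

Fe(OH)2(s) ⇌ Fe^2+(aq) + 2 OH^-(aq)
Ksp = [Fe^2+][OH^-]^2
Let s be the molar solubility in this solution. [Fe^2+] = s, [OH^-] = 0.0016 + 2s ≈ 0.0016 (common-ion effect: OH^- is already 0.0016 M).
Ksp ≈ s × (0.0016)^2
s = 1.0 × 10^-10 M
Check: 2s = 2.0 x 10^-10 ≪ 0.0016, so the approximation is valid.

s = 1.0 × 10^-10 M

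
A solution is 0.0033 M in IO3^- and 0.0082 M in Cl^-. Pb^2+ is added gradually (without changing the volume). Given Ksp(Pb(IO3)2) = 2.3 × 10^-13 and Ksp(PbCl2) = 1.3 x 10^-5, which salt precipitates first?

Pb(IO3)2

Each salt begins to precipitate when Q = Ksp, i.e. when [Pb^2+] reaches its threshold.
For Pb(IO3)2: 2.3 × 10^-13 = (0.0033)^2 × [Pb^2+]  ⇒  [Pb^2+] = 2.1 × 10^-8 M.
For PbCl2: 1.3 x 10^-5 = (0.0082)^2 × [Pb^2+]  ⇒  [Pb^2+] = 1.9 × 10^-1 M.
The salt with the lower threshold [Pb^2+] precipitates first: Pb(IO3)2.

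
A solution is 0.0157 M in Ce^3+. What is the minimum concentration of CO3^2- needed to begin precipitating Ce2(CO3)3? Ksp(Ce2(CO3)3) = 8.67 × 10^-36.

Ce2(CO3)3(s) <=> 2 Ce^3+ + 3 CO3^2-
Ksp = [Ce^3+]^2[CO3^2-]^3
Precipitation begins when Q = Ksp. With [Ce^3+] = 0.0157 M:
8.67 × 10^-36 = (0.0157)^2 × [CO3^2-]^3
[CO3^2-] = (8.67 × 10^-36 / 2.465 × 10^-4)^(1/3) = 3.28 x 10^-11 M

[CO3^2-] ≈ 3.28 × 10^-11 M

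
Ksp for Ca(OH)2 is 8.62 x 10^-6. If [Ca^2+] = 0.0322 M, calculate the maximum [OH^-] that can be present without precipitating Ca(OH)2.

[OH^-] = 0.0164 M

Ca(OH)2(s) ⇌ Ca^2+(aq) + 2 OH^-(aq)
Ksp = [Ca^2+][OH^-]^2
Precipitation begins when Q = Ksp. With [Ca^2+] = 0.0322 M:
8.62 x 10^-6 = (0.0322) × [OH^-]^2
[OH^-] = (8.62 x 10^-6 / 3.22 x 10^-2)^(1/2) = 1.64 x 10^-2 M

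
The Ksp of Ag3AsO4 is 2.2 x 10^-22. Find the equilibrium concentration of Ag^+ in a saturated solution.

[Ag^+] ≈ 5.1e-6 M

Ag3AsO4(s) <=> 3 Ag^+ + AsO4^3-
Ksp = [Ag^+]^3[AsO4^3-]
For each mole of Ag3AsO4 that dissolves: [Ag^+] = 3s, [AsO4^3-] = s.
Substituting: Ksp = (3s)^3s = 27s^4
Solving, s = (2.2 x 10^-22/27)^(1/4) = 1.69 × 10^-6 M
[Ag^+] = 3s = 5.1 x 10^-6 M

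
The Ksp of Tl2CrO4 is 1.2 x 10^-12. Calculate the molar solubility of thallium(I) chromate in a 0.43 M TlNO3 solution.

s ≈ 6.5e-12 M

Tl2CrO4(s) ⇌ 2 Tl^+ + CrO4^2-
Ksp = [Tl^+]^2[CrO4^2-]
Let s be the molar solubility in this solution. [Tl^+] = 0.43 + 2s ≈ 0.43, [CrO4^2-] = s (Ksp is small, so little additional dissolves).
Ksp ≈ (0.43)^2 × s
s = 6.5 x 10^-12 M
Check: 2s = 1.3 × 10^-11 ≪ 0.43, so the approximation is valid.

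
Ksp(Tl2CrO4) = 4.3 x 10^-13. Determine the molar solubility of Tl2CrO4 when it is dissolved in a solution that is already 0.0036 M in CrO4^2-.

5.5 × 10^-6 M

Tl2CrO4(s) <=> 2 Tl^+ + CrO4^2-
Ksp = [Tl^+]^2[CrO4^2-]
If s mol/L dissolves here, [Tl^+] = 2s, [CrO4^2-] = 0.0036 + s ≈ 0.0036 (Ksp is small, so little additional dissolves).
Ksp ≈ (2s)^2 × 0.0036
s = 5.5 × 10^-6 M
Check: s = 5.5 × 10^-6 ≪ 0.0036, so the approximation is valid.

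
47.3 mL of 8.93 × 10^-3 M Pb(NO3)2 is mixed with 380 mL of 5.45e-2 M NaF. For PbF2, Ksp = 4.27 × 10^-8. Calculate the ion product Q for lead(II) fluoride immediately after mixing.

Total volume = 47.3 + 380 = 427.3 mL.
[Pb^2+] = 8.93 x 10^-3 × (47.3/427.3) = 9.885 × 10^-4 M
[F^-] = 5.45 × 10^-2 × (380/427.3) = 4.847 × 10^-2 M
PbF2(s) ⇌ Pb^2+ + 2 F^-, so Q = [Pb^2+][F^-]^2
Q = (9.885 × 10^-4)(4.847 × 10^-2)^2 = 2.32 x 10^-6
Q > Ksp, so PbF2 will precipitate.

Q = 2.32 × 10^-6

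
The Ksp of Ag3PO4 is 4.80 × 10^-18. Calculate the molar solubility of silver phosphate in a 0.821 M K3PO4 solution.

Ag3PO4(s) ⇌ 3 Ag^+ + PO4^3-
Ksp = [Ag^+]^3[PO4^3-]
Let s be the molar solubility in this solution. [Ag^+] = 3s, [PO4^3-] = 0.821 + s ≈ 0.821 (since PO4^3- from K3PO4 dominates).
Ksp ≈ (3s)^3 × 0.821
s = 6.00 × 10^-7 M
Check: s = 6.0 × 10^-7 ≪ 0.821, so the approximation is valid.

s = 6.00 x 10^-7 M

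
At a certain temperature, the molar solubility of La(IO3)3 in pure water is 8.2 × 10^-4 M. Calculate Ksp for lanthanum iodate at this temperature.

1.2 x 10^-11

La(IO3)3(s) ⇌ La^3+ + 3 IO3^-
If s mol/L of La(IO3)3 dissolves, [La^3+] = s and [IO3^-] = 3s.
Ksp = [La^3+][IO3^-]^3
So Ksp = s × (3s)^3 = 27s^4
With s = 8.2 × 10^-4: Ksp = 1.2 × 10^-11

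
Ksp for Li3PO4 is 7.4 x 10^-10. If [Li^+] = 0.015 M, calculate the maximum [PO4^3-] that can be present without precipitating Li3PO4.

Li3PO4(s) ⇌ 3 Li^+(aq) + PO4^3-(aq)
Ksp = [Li^+]^3[PO4^3-]
Precipitation begins when Q = Ksp. With [Li^+] = 0.015 M:
7.4 x 10^-10 = (0.015)^3 × [PO4^3-]
[PO4^3-] = (7.4 x 10^-10 / 3.38 x 10^-6) = 2.2 × 10^-4 M

[PO4^3-] = 2.2e-4 M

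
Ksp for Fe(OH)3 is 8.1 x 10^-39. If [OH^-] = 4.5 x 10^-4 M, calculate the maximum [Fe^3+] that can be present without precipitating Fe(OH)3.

Fe(OH)3(s) <=> Fe^3+ + 3 OH^-
Ksp = [Fe^3+][OH^-]^3
Precipitation begins when Q = Ksp. With [OH^-] = 4.5 x 10^-4 M:
8.1 x 10^-39 = (4.5 x 10^-4)^3 × [Fe^3+]
[Fe^3+] = (8.1 x 10^-39 / 9.11 × 10^-11) = 8.9 x 10^-29 M

[Fe^3+] = 8.9 x 10^-29 M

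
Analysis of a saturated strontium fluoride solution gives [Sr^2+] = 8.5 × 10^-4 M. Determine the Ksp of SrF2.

Ksp = 2.5 x 10^-9

SrF2(s) ⇌ Sr^2+ + 2 F^-
Stoichiometry gives [F^-] = (2/1)[Sr^2+] = 1.70 × 10^-3 M.
Ksp = [Sr^2+][F^-]^2
Ksp = 8.5 x 10^-4 × (1.70 × 10^-3)^2 = 2.5 × 10^-9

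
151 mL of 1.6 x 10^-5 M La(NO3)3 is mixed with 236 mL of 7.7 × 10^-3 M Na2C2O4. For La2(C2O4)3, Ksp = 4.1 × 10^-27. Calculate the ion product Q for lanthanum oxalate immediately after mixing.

Total volume = 151 + 236 = 387 mL.
[La^3+] = 1.6 x 10^-5 × (151/387) = 6.24 × 10^-6 M
[C2O4^2-] = 7.7 × 10^-3 × (236/387) = 4.70 × 10^-3 M
La2(C2O4)3(s) <=> 2 La^3+ + 3 C2O4^2-, so Q = [La^3+]^2[C2O4^2-]^3
Q = (6.24 × 10^-6)^2(4.70 × 10^-3)^3 = 4.0 x 10^-18
Q > Ksp, so La2(C2O4)3 will precipitate.

4.0 × 10^-18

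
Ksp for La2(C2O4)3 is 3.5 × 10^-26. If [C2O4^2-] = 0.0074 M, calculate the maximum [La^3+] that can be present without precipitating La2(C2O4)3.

La2(C2O4)3(s) ⇌ 2 La^3+ + 3 C2O4^2-
Ksp = [La^3+]^2[C2O4^2-]^3
Precipitation begins when Q = Ksp. With [C2O4^2-] = 0.0074 M:
3.5 × 10^-26 = (0.0074)^3 × [La^3+]^2
[La^3+] = (3.5 × 10^-26 / 4.05 × 10^-7)^(1/2) = 2.9 x 10^-10 M

2.9 x 10^-10 M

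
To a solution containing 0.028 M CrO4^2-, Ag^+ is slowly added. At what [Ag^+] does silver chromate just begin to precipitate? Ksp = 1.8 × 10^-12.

Ag2CrO4(s) ⇌ 2 Ag^+(aq) + CrO4^2-(aq)
Ksp = [Ag^+]^2[CrO4^2-]
Precipitation begins when Q = Ksp. With [CrO4^2-] = 0.028 M:
1.8 × 10^-12 = (0.028) × [Ag^+]^2
[Ag^+] = (1.8 × 10^-12 / 2.8 × 10^-2)^(1/2) = 8.0 × 10^-6 M

8.0 × 10^-6 M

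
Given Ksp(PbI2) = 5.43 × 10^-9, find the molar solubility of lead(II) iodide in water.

1.11 x 10^-3 M

PbI2(s) <=> Pb^2+(aq) + 2 I^-(aq)
Ksp = [Pb^2+][I^-]^2
With molar solubility s: [Pb^2+] = s, [I^-] = 2s.
Substituting: Ksp = s(2s)^2 = 4s^3
s^3 = 5.43 × 10^-9 / 4, so s = 1.11 × 10^-3 M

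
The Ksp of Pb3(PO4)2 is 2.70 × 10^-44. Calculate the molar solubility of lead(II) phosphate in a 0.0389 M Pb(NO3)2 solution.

1.07e-20 M

Pb3(PO4)2(s) <=> 3 Pb^2+ + 2 PO4^3-
Ksp = [Pb^2+]^3[PO4^3-]^2
Let s be the molar solubility in this solution. [Pb^2+] = 0.0389 + 3s ≈ 0.0389, [PO4^3-] = 2s (Ksp is small, so little additional dissolves).
Ksp ≈ (0.0389)^3 × (2s)^2
s = 1.07 × 10^-20 M
Check: 3s = 3.2 x 10^-20 ≪ 0.0389, so the approximation is valid.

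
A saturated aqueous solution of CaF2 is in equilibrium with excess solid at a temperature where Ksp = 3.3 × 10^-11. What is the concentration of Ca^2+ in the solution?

CaF2(s) ⇌ Ca^2+(aq) + 2 F^-(aq)
Ksp = [Ca^2+][F^-]^2
For each mole of CaF2 that dissolves: [Ca^2+] = s, [F^-] = 2s.
Ksp = s(2s)^2 = 4s^3
Solving, s = (3.3 × 10^-11/4)^(1/3) = 2.02 × 10^-4 M
[Ca^2+] = s = 2.0 × 10^-4 M

2.0e-4 M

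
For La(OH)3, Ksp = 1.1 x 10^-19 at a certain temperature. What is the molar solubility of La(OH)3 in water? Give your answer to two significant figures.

s ≈ 8.0 × 10^-6 M

La(OH)3(s) <=> La^3+ + 3 OH^-
Ksp = [La^3+][OH^-]^3
Let s = molar solubility. Then [La^3+] = s and [OH^-] = 3s.
So Ksp = s × (3s)^3 = 27s^4
s^4 = 1.1 x 10^-19 / 27, so s = 8.0 × 10^-6 M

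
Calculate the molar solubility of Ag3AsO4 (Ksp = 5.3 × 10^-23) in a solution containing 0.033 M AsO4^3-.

s = 3.9 x 10^-8 M

Ag3AsO4(s) <=> 3 Ag^+ + AsO4^3-
Ksp = [Ag^+]^3[AsO4^3-]
Let s = moles of Ag3AsO4 that dissolve per litre. [Ag^+] = 3s, [AsO4^3-] = 0.033 + s ≈ 0.033 (Ksp is small, so little additional dissolves).
Ksp ≈ (3s)^3 × 0.033
s = 3.9 × 10^-8 M
Check: s = 3.9 × 10^-8 ≪ 0.033, so the approximation is valid.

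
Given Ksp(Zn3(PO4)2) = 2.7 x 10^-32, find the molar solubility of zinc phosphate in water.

s ≈ 1.9e-7 M

Zn3(PO4)2(s) ⇌ 3 Zn^2+ + 2 PO4^3-
Ksp = [Zn^2+]^3[PO4^3-]^2
With molar solubility s: [Zn^2+] = 3s, [PO4^3-] = 2s.
Substituting: Ksp = (3s)^3(2s)^2 = 108s^5
s = (2.7 x 10^-32 / 108)^(1/5) = 1.9 × 10^-7 M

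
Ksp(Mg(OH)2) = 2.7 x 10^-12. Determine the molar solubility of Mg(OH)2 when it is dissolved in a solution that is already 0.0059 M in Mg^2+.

Mg(OH)2(s) <=> Mg^2+(aq) + 2 OH^-(aq)
Ksp = [Mg^2+][OH^-]^2
Let s = moles of Mg(OH)2 that dissolve per litre. [Mg^2+] = 0.0059 + s ≈ 0.0059, [OH^-] = 2s (Ksp is small, so little additional dissolves).
Ksp ≈ 0.0059 × (2s)^2
s = 1.1 × 10^-5 M
Check: s = 1.1 × 10^-5 ≪ 0.0059, so the approximation is valid.

s ≈ 1.1 × 10^-5 M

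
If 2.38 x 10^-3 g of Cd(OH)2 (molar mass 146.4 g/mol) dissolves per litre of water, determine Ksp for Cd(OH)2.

Ksp = 1.72e-14

Molar solubility s = (2.38 × 10^-3 g/L) / (146.4 g/mol) = 1.626 x 10^-5 M.
Cd(OH)2(s) ⇌ Cd^2+ + 2 OH^-
Let s = molar solubility. Then [Cd^2+] = s and [OH^-] = 2s.
Ksp = [Cd^2+][OH^-]^2
Substituting: Ksp = s(2s)^2 = 4s^3
With s = 1.626 × 10^-5: Ksp = 1.72 × 10^-14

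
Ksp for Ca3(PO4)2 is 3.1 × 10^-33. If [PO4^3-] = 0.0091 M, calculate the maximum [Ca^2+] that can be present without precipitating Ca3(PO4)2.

Ca3(PO4)2(s) ⇌ 3 Ca^2+ + 2 PO4^3-
Ksp = [Ca^2+]^3[PO4^3-]^2
Precipitation begins when Q = Ksp. With [PO4^3-] = 0.0091 M:
3.1 × 10^-33 = (0.0091)^2 × [Ca^2+]^3
[Ca^2+] = (3.1 × 10^-33 / 8.28 × 10^-5)^(1/3) = 3.3 x 10^-10 M

[Ca^2+] ≈ 3.3 × 10^-10 M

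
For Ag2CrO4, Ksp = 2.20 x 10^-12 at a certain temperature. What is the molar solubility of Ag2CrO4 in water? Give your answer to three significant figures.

Ag2CrO4(s) ⇌ 2 Ag^+ + CrO4^2-
Ksp = [Ag^+]^2[CrO4^2-]
If s mol/L of Ag2CrO4 dissolves, [Ag^+] = 2s and [CrO4^2-] = s.
Ksp = (2s)^2s = 4s^3
s = (2.20 x 10^-12 / 4)^(1/3) = 8.19 x 10^-5 M

s ≈ 8.19 × 10^-5 M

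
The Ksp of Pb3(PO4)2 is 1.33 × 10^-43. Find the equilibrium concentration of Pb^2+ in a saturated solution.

Pb3(PO4)2(s) ⇌ 3 Pb^2+(aq) + 2 PO4^3-(aq)
Ksp = [Pb^2+]^3[PO4^3-]^2
With molar solubility s: [Pb^2+] = 3s, [PO4^3-] = 2s.
Substituting: Ksp = (3s)^3(2s)^2 = 108s^5
s = (1.33 × 10^-43 / 108)^(1/5) = 1.043 × 10^-9 M
[Pb^2+] = 3s = 3.13 × 10^-9 M

3.13 × 10^-9 M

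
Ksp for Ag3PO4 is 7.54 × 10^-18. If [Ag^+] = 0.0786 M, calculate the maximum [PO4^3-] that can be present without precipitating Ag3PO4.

Ag3PO4(s) <=> 3 Ag^+(aq) + PO4^3-(aq)
Ksp = [Ag^+]^3[PO4^3-]
Precipitation begins when Q = Ksp. With [Ag^+] = 0.0786 M:
7.54 × 10^-18 = (0.0786)^3 × [PO4^3-]
[PO4^3-] = (7.54 × 10^-18 / 4.856 × 10^-4) = 1.55 × 10^-14 M

1.55e-14 M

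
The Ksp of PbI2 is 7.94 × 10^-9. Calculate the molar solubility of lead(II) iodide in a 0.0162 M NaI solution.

PbI2(s) <=> Pb^2+ + 2 I^-
Ksp = [Pb^2+][I^-]^2
Let s be the molar solubility in this solution. [Pb^2+] = s, [I^-] = 0.0162 + 2s ≈ 0.0162 (common-ion effect: I^- is already 0.0162 M).
Ksp ≈ s × (0.0162)^2
s = 3.03 × 10^-5 M
Check: 2s = 6.1 × 10^-5 ≪ 0.0162, so the approximation is valid.

s ≈ 3.03 × 10^-5 M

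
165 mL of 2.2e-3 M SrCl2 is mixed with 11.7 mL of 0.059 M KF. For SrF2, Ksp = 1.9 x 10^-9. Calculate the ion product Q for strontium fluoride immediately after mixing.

Total volume = 165 + 11.7 = 176.7 mL.
[Sr^2+] = 2.2 x 10^-3 × (165/176.7) = 2.05 × 10^-3 M
[F^-] = 5.9 × 10^-2 × (11.7/176.7) = 3.91 x 10^-3 M
SrF2(s) ⇌ Sr^2+ + 2 F^-, so Q = [Sr^2+][F^-]^2
Q = (2.05 × 10^-3)(3.91 × 10^-3)^2 = 3.1 × 10^-8
Q > Ksp, so SrF2 will precipitate.

Q ≈ 3.1 × 10^-8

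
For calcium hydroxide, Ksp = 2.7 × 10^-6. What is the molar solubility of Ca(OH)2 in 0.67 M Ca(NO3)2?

1.0 x 10^-3 M

Ca(OH)2(s) <=> Ca^2+ + 2 OH^-
Ksp = [Ca^2+][OH^-]^2
Let s = moles of Ca(OH)2 that dissolve per litre. [Ca^2+] = 0.67 + s ≈ 0.67, [OH^-] = 2s (since Ca^2+ from Ca(NO3)2 dominates).
Ksp ≈ 0.67 × (2s)^2
s = 1.0 × 10^-3 M
Check: s = 1.0 x 10^-3 ≪ 0.67, so the approximation is valid.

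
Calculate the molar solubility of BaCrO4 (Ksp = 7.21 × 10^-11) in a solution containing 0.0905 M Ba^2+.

BaCrO4(s) ⇌ Ba^2+ + CrO4^2-
Ksp = [Ba^2+][CrO4^2-]
Let s = moles of BaCrO4 that dissolve per litre. [Ba^2+] = 0.0905 + s ≈ 0.0905, [CrO4^2-] = s (common-ion effect: Ba^2+ is already 0.0905 M).
Ksp ≈ 0.0905 × s
s = 7.97 × 10^-10 M
Check: s = 8.0 × 10^-10 ≪ 0.0905, so the approximation is valid.

s = 7.97 × 10^-10 M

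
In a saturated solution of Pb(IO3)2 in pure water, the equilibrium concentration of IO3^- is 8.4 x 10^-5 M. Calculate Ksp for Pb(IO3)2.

Ksp ≈ 3.0e-13

Pb(IO3)2(s) ⇌ Pb^2+ + 2 IO3^-
Stoichiometry gives [Pb^2+] = (1/2)[IO3^-] = 4.20 × 10^-5 M.
Ksp = [Pb^2+][IO3^-]^2
Ksp = 4.20 x 10^-5 × (8.4 × 10^-5)^2 = 3.0 × 10^-13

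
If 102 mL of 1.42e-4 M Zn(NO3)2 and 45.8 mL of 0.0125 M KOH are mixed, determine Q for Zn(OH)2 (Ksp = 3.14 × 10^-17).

Q = 1.47e-9

Total volume = 102 + 45.8 = 147.8 mL.
[Zn^2+] = 1.42 × 10^-4 × (102/147.8) = 9.800 × 10^-5 M
[OH^-] = 1.25 x 10^-2 × (45.8/147.8) = 3.873 × 10^-3 M
Zn(OH)2(s) ⇌ Zn^2+ + 2 OH^-, so Q = [Zn^2+][OH^-]^2
Q = (9.800 × 10^-5)(3.873 x 10^-3)^2 = 1.47 × 10^-9
Q > Ksp, so Zn(OH)2 will precipitate.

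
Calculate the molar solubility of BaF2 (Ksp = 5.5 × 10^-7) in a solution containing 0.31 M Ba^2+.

6.7e-4 M

BaF2(s) ⇌ Ba^2+ + 2 F^-
Ksp = [Ba^2+][F^-]^2
Let s be the molar solubility in this solution. [Ba^2+] = 0.31 + s ≈ 0.31, [F^-] = 2s (Ksp is small, so little additional dissolves).
Ksp ≈ 0.31 × (2s)^2
s = 6.7 × 10^-4 M
Check: s = 6.7 × 10^-4 ≪ 0.31, so the approximation is valid.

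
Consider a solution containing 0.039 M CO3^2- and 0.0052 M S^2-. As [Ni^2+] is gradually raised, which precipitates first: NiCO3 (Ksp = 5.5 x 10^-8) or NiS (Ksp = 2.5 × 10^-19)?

Precipitation of each salt starts when its ion product equals its Ksp.
For NiCO3: 5.5 x 10^-8 = 0.039 × [Ni^2+]  ⇒  [Ni^2+] = 1.4 x 10^-6 M.
For NiS: 2.5 × 10^-19 = 0.0052 × [Ni^2+]  ⇒  [Ni^2+] = 4.8 x 10^-17 M.
The salt with the lower threshold [Ni^2+] precipitates first: NiS.

NiS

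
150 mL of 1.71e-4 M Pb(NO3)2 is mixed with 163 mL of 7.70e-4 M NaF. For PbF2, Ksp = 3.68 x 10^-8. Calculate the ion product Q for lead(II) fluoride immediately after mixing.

Total volume = 150 + 163 = 313 mL.
[Pb^2+] = 1.71 × 10^-4 × (150/313) = 8.195 x 10^-5 M
[F^-] = 7.70 × 10^-4 × (163/313) = 4.010 × 10^-4 M
PbF2(s) <=> Pb^2+ + 2 F^-, so Q = [Pb^2+][F^-]^2
Q = (8.195 x 10^-5)(4.010 × 10^-4)^2 = 1.32 × 10^-11
Q < Ksp, so no precipitate of PbF2 forms.

Q ≈ 1.32 × 10^-11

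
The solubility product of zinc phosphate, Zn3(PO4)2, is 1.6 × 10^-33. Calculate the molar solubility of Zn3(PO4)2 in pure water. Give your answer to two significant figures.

1.1e-7 M

Zn3(PO4)2(s) ⇌ 3 Zn^2+(aq) + 2 PO4^3-(aq)
Ksp = [Zn^2+]^3[PO4^3-]^2
If s mol/L of Zn3(PO4)2 dissolves, [Zn^2+] = 3s and [PO4^3-] = 2s.
Ksp = (3s)^3(2s)^2 = 108s^5
Solving, s = (1.6 × 10^-33/108)^(1/5) = 1.1 × 10^-7 M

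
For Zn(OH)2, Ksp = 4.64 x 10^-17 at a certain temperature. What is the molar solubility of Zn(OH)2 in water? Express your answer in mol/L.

2.26 × 10^-6 M

Zn(OH)2(s) ⇌ Zn^2+(aq) + 2 OH^-(aq)
Ksp = [Zn^2+][OH^-]^2
With molar solubility s: [Zn^2+] = s, [OH^-] = 2s.
Substituting: Ksp = s(2s)^2 = 4s^3
s = (4.64 x 10^-17 / 4)^(1/3) = 2.26 x 10^-6 M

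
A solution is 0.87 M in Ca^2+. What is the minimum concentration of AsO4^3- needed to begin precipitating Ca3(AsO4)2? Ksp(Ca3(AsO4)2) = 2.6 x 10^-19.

6.3e-10 M

Ca3(AsO4)2(s) ⇌ 3 Ca^2+(aq) + 2 AsO4^3-(aq)
Ksp = [Ca^2+]^3[AsO4^3-]^2
Precipitation begins when Q = Ksp. With [Ca^2+] = 0.87 M:
2.6 x 10^-19 = (0.87)^3 × [AsO4^3-]^2
[AsO4^3-] = (2.6 x 10^-19 / 6.59 x 10^-1)^(1/2) = 6.3 × 10^-10 M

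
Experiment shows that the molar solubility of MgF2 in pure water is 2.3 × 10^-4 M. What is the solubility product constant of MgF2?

Ksp = 4.9e-11

MgF2(s) ⇌ Mg^2+ + 2 F^-
With molar solubility s: [Mg^2+] = s, [F^-] = 2s.
Ksp = [Mg^2+][F^-]^2
Ksp = s(2s)^2 = 4s^3
Ksp = 4 × (2.3 × 10^-4)^3 = 4.9 × 10^-11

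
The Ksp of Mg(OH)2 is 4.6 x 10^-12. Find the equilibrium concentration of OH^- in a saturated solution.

[OH^-] ≈ 2.1 × 10^-4 M

Mg(OH)2(s) <=> Mg^2+ + 2 OH^-
Ksp = [Mg^2+][OH^-]^2
Let s = molar solubility. Then [Mg^2+] = s and [OH^-] = 2s.
So Ksp = s × (2s)^2 = 4s^3
s^3 = 4.6 x 10^-12 / 4, so s = 1.05 × 10^-4 M
[OH^-] = 2s = 2.1 × 10^-4 M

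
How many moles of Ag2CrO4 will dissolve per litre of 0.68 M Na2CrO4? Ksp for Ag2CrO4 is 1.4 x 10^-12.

7.2e-7 M

Ag2CrO4(s) ⇌ 2 Ag^+ + CrO4^2-
Ksp = [Ag^+]^2[CrO4^2-]
If s mol/L dissolves here, [Ag^+] = 2s, [CrO4^2-] = 0.68 + s ≈ 0.68 (common-ion effect: CrO4^2- is already 0.68 M).
Ksp ≈ (2s)^2 × 0.68
s = 7.2 × 10^-7 M
Check: s = 7.2 x 10^-7 ≪ 0.68, so the approximation is valid.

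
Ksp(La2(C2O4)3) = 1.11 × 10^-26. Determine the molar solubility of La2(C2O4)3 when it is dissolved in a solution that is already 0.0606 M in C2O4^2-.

La2(C2O4)3(s) ⇌ 2 La^3+(aq) + 3 C2O4^2-(aq)
Ksp = [La^3+]^2[C2O4^2-]^3
Let s be the molar solubility in this solution. [La^3+] = 2s, [C2O4^2-] = 0.0606 + 3s ≈ 0.0606 (common-ion effect: C2O4^2- is already 0.0606 M).
Ksp ≈ (2s)^2 × (0.0606)^3
s = 3.53 x 10^-12 M
Check: 3s = 1.1 × 10^-11 ≪ 0.0606, so the approximation is valid.

s ≈ 3.53 × 10^-12 M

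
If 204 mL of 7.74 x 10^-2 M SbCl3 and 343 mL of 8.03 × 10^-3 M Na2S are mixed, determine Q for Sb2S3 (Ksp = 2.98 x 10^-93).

Total volume = 204 + 343 = 547 mL.
[Sb^3+] = 7.74 × 10^-2 × (204/547) = 2.887 x 10^-2 M
[S^2-] = 8.03 × 10^-3 × (343/547) = 5.035 x 10^-3 M
Sb2S3(s) ⇌ 2 Sb^3+ + 3 S^2-, so Q = [Sb^3+]^2[S^2-]^3
Q = (2.887 × 10^-2)^2(5.035 × 10^-3)^3 = 1.06 x 10^-10
Q > Ksp, so Sb2S3 will precipitate.

1.06 x 10^-10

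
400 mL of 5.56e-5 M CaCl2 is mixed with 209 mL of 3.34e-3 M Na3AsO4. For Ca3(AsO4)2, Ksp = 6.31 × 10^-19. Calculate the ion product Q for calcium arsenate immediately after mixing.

6.40e-20

Total volume = 400 + 209 = 609 mL.
[Ca^2+] = 5.56 × 10^-5 × (400/609) = 3.652 x 10^-5 M
[AsO4^3-] = 3.34 × 10^-3 × (209/609) = 1.146 x 10^-3 M
Ca3(AsO4)2(s) <=> 3 Ca^2+ + 2 AsO4^3-, so Q = [Ca^2+]^3[AsO4^3-]^2
Q = (3.652 × 10^-5)^3(1.146 × 10^-3)^2 = 6.40 × 10^-20
Q < Ksp, so no precipitate of Ca3(AsO4)2 forms.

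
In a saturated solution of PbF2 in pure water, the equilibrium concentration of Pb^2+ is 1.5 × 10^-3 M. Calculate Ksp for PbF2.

1.4e-8

PbF2(s) ⇌ Pb^2+ + 2 F^-
Stoichiometry gives [F^-] = (2/1)[Pb^2+] = 3.00 x 10^-3 M.
Ksp = [Pb^2+][F^-]^2
Ksp = 1.5 x 10^-3 × (3.00 × 10^-3)^2 = 1.4 × 10^-8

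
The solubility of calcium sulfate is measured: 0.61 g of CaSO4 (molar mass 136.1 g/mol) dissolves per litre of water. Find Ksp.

Ksp = 2.0e-5

Molar solubility s = (6.1 x 10^-1 g/L) / (136.1 g/mol) = 4.48 × 10^-3 M.
CaSO4(s) ⇌ Ca^2+ + SO4^2-
With molar solubility s: [Ca^2+] = s, [SO4^2-] = s.
Ksp = [Ca^2+][SO4^2-]
Ksp = s × s = s^2
Ksp = (4.48 × 10^-3)^2 = 2.0 × 10^-5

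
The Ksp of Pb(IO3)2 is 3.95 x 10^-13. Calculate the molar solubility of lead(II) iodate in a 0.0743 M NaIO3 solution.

Pb(IO3)2(s) ⇌ Pb^2+ + 2 IO3^-
Ksp = [Pb^2+][IO3^-]^2
Let s be the molar solubility in this solution. [Pb^2+] = s, [IO3^-] = 0.0743 + 2s ≈ 0.0743 (common-ion effect: IO3^- is already 0.0743 M).
Ksp ≈ s × (0.0743)^2
s = 7.16 × 10^-11 M
Check: 2s = 1.4 × 10^-10 ≪ 0.0743, so the approximation is valid.

s ≈ 7.16 x 10^-11 M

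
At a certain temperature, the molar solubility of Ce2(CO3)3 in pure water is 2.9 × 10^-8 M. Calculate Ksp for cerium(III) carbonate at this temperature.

Ce2(CO3)3(s) ⇌ 2 Ce^3+ + 3 CO3^2-
For each mole of Ce2(CO3)3 that dissolves: [Ce^3+] = 2s, [CO3^2-] = 3s.
Ksp = [Ce^3+]^2[CO3^2-]^3
So Ksp = (2s)^2 × (3s)^3 = 108s^5
Ksp = 108 × (2.9 x 10^-8)^5 = 2.2 x 10^-36

Ksp = 2.2e-36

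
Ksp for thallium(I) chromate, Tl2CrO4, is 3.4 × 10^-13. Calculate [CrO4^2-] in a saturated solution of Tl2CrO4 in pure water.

Tl2CrO4(s) <=> 2 Tl^+ + CrO4^2-
Ksp = [Tl^+]^2[CrO4^2-]
Let s = molar solubility. Then [Tl^+] = 2s and [CrO4^2-] = s.
Ksp = (2s)^2s = 4s^3
s = (3.4 × 10^-13 / 4)^(1/3) = 4.40 × 10^-5 M
[CrO4^2-] = s = 4.4 x 10^-5 M

4.4e-5 M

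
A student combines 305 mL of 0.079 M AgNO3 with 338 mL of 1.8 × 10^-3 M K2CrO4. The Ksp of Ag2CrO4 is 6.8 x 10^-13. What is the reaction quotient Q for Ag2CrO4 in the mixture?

Total volume = 305 + 338 = 643 mL.
[Ag^+] = 7.9 × 10^-2 × (305/643) = 3.75 × 10^-2 M
[CrO4^2-] = 1.8 × 10^-3 × (338/643) = 9.46 × 10^-4 M
Ag2CrO4(s) ⇌ 2 Ag^+ + CrO4^2-, so Q = [Ag^+]^2[CrO4^2-]
Q = (3.75 × 10^-2)^2(9.46 x 10^-4) = 1.3 × 10^-6
Q > Ksp, so Ag2CrO4 will precipitate.

Q = 1.3 × 10^-6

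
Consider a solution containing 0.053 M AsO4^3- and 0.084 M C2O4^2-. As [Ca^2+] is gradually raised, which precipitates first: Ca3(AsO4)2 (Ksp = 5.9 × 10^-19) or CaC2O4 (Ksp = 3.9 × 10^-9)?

Precipitation of each salt starts when its ion product equals its Ksp.
For Ca3(AsO4)2: 5.9 × 10^-19 = (0.053)^2 × [Ca^2+]^3  ⇒  [Ca^2+] = 5.9 × 10^-6 M.
For CaC2O4: 3.9 × 10^-9 = 0.084 × [Ca^2+]  ⇒  [Ca^2+] = 4.6 × 10^-8 M.
The salt with the lower threshold [Ca^2+] precipitates first: CaC2O4.

CaC2O4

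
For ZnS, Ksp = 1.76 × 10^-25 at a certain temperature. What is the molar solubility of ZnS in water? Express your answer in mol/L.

ZnS(s) ⇌ Zn^2+ + S^2-
Ksp = [Zn^2+][S^2-]
If s mol/L of ZnS dissolves, [Zn^2+] = s and [S^2-] = s.
Ksp = s × s = s^2
s = (1.76 × 10^-25)^(1/2) = 4.20 x 10^-13 M

s ≈ 4.20 × 10^-13 M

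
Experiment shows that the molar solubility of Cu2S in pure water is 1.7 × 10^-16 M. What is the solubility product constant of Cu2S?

Ksp = 2.0 x 10^-47

Cu2S(s) <=> 2 Cu^+ + S^2-
With molar solubility s: [Cu^+] = 2s, [S^2-] = s.
Ksp = [Cu^+]^2[S^2-]
So Ksp = (2s)^2 × s = 4s^3
With s = 1.7 x 10^-16: Ksp = 2.0 × 10^-47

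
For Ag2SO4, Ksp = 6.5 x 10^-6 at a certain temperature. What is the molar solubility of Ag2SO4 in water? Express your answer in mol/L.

s = 1.2e-2 M

Ag2SO4(s) ⇌ 2 Ag^+(aq) + SO4^2-(aq)
Ksp = [Ag^+]^2[SO4^2-]
With molar solubility s: [Ag^+] = 2s, [SO4^2-] = s.
So Ksp = (2s)^2 × s = 4s^3
s = (6.5 x 10^-6 / 4)^(1/3) = 1.2 × 10^-2 M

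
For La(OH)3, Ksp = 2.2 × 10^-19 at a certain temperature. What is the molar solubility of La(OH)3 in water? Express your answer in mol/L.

s = 9.5 × 10^-6 M

La(OH)3(s) ⇌ La^3+(aq) + 3 OH^-(aq)
Ksp = [La^3+][OH^-]^3
Let s = molar solubility. Then [La^3+] = s and [OH^-] = 3s.
So Ksp = s × (3s)^3 = 27s^4
Solving, s = (2.2 × 10^-19/27)^(1/4) = 9.5 × 10^-6 M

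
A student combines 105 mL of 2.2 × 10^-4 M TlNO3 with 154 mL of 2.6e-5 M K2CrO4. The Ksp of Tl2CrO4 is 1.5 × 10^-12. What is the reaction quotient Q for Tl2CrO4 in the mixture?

Total volume = 105 + 154 = 259 mL.
[Tl^+] = 2.2 × 10^-4 × (105/259) = 8.92 x 10^-5 M
[CrO4^2-] = 2.6 × 10^-5 × (154/259) = 1.55 x 10^-5 M
Tl2CrO4(s) ⇌ 2 Tl^+ + CrO4^2-, so Q = [Tl^+]^2[CrO4^2-]
Q = (8.92 × 10^-5)^2(1.55 × 10^-5) = 1.2 × 10^-13
Q < Ksp, so no precipitate of Tl2CrO4 forms.

Q = 1.2 × 10^-13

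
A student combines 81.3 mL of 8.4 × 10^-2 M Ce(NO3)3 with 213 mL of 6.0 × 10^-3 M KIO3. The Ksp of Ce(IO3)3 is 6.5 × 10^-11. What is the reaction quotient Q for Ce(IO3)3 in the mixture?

Total volume = 81.3 + 213 = 294.3 mL.
[Ce^3+] = 8.4 × 10^-2 × (81.3/294.3) = 2.32 × 10^-2 M
[IO3^-] = 6.0 × 10^-3 × (213/294.3) = 4.34 x 10^-3 M
Ce(IO3)3(s) ⇌ Ce^3+ + 3 IO3^-, so Q = [Ce^3+][IO3^-]^3
Q = (2.32 × 10^-2)(4.34 x 10^-3)^3 = 1.9 × 10^-9
Q > Ksp, so Ce(IO3)3 will precipitate.

1.9e-9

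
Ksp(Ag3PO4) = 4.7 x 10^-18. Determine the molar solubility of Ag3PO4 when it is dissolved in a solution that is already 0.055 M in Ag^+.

Ag3PO4(s) ⇌ 3 Ag^+(aq) + PO4^3-(aq)
Ksp = [Ag^+]^3[PO4^3-]
Let s be the molar solubility in this solution. [Ag^+] = 0.055 + 3s ≈ 0.055, [PO4^3-] = s (common-ion effect: Ag^+ is already 0.055 M).
Ksp ≈ (0.055)^3 × s
s = 2.8 × 10^-14 M
Check: 3s = 8.5 × 10^-14 ≪ 0.055, so the approximation is valid.

s ≈ 2.8 × 10^-14 M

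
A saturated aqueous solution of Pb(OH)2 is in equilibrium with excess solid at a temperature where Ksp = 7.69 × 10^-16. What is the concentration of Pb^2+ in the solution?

[Pb^2+] = 5.77 x 10^-6 M

Pb(OH)2(s) <=> Pb^2+ + 2 OH^-
Ksp = [Pb^2+][OH^-]^2
Let s = molar solubility. Then [Pb^2+] = s and [OH^-] = 2s.
Ksp = s(2s)^2 = 4s^3
s = (7.69 × 10^-16 / 4)^(1/3) = 5.772 x 10^-6 M
[Pb^2+] = s = 5.77 × 10^-6 M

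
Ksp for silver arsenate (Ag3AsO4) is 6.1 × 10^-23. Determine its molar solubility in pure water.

s = 1.2 x 10^-6 M

Ag3AsO4(s) <=> 3 Ag^+ + AsO4^3-
Ksp = [Ag^+]^3[AsO4^3-]
For each mole of Ag3AsO4 that dissolves: [Ag^+] = 3s, [AsO4^3-] = s.
So Ksp = (3s)^3 × s = 27s^4
Solving, s = (6.1 × 10^-23/27)^(1/4) = 1.2 × 10^-6 M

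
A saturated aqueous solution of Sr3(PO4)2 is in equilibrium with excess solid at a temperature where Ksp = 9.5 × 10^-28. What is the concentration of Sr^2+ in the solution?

[Sr^2+] ≈ 4.6e-6 M

Sr3(PO4)2(s) <=> 3 Sr^2+ + 2 PO4^3-
Ksp = [Sr^2+]^3[PO4^3-]^2
If s mol/L of Sr3(PO4)2 dissolves, [Sr^2+] = 3s and [PO4^3-] = 2s.
Ksp = (3s)^3(2s)^2 = 108s^5
s = (9.5 × 10^-28 / 108)^(1/5) = 1.54 × 10^-6 M
[Sr^2+] = 3s = 4.6 x 10^-6 M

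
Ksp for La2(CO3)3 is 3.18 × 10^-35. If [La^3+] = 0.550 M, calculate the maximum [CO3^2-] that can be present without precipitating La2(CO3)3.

La2(CO3)3(s) ⇌ 2 La^3+(aq) + 3 CO3^2-(aq)
Ksp = [La^3+]^2[CO3^2-]^3
Precipitation begins when Q = Ksp. With [La^3+] = 0.550 M:
3.18 × 10^-35 = (0.550)^2 × [CO3^2-]^3
[CO3^2-] = (3.18 × 10^-35 / 3.025 x 10^-1)^(1/3) = 4.72 × 10^-12 M

[CO3^2-] = 4.72e-12 M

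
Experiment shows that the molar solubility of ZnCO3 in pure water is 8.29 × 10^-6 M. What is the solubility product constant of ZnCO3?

ZnCO3(s) ⇌ Zn^2+(aq) + CO3^2-(aq)
If s mol/L of ZnCO3 dissolves, [Zn^2+] = s and [CO3^2-] = s.
Ksp = [Zn^2+][CO3^2-]
Ksp = (s)(s) = s^2
With s = 8.29 x 10^-6: Ksp = 6.87 × 10^-11

6.87e-11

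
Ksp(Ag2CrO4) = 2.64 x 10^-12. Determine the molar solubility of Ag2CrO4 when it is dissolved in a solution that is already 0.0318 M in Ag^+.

s = 2.61 × 10^-9 M

Ag2CrO4(s) <=> 2 Ag^+ + CrO4^2-
Ksp = [Ag^+]^2[CrO4^2-]
Let s = moles of Ag2CrO4 that dissolve per litre. [Ag^+] = 0.0318 + 2s ≈ 0.0318, [CrO4^2-] = s (since the Ag^+ already present dominates).
Ksp ≈ (0.0318)^2 × s
s = 2.61 × 10^-9 M
Check: 2s = 5.2 × 10^-9 ≪ 0.0318, so the approximation is valid.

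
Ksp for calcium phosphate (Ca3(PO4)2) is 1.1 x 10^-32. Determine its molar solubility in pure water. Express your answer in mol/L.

Ca3(PO4)2(s) ⇌ 3 Ca^2+ + 2 PO4^3-
Ksp = [Ca^2+]^3[PO4^3-]^2
With molar solubility s: [Ca^2+] = 3s, [PO4^3-] = 2s.
Substituting: Ksp = (3s)^3(2s)^2 = 108s^5
s = (1.1 x 10^-32 / 108)^(1/5) = 1.6 × 10^-7 M

s ≈ 1.6 x 10^-7 M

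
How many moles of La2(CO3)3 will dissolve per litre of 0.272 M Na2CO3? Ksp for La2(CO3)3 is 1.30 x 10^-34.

s ≈ 4.02 x 10^-17 M

La2(CO3)3(s) <=> 2 La^3+(aq) + 3 CO3^2-(aq)
Ksp = [La^3+]^2[CO3^2-]^3
Let s = moles of La2(CO3)3 that dissolve per litre. [La^3+] = 2s, [CO3^2-] = 0.272 + 3s ≈ 0.272 (Ksp is small, so little additional dissolves).
Ksp ≈ (2s)^2 × (0.272)^3
s = 4.02 × 10^-17 M
Check: 3s = 1.2 x 10^-16 ≪ 0.272, so the approximation is valid.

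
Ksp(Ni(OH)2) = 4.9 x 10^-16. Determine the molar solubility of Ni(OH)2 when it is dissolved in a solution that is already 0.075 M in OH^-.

Ni(OH)2(s) ⇌ Ni^2+(aq) + 2 OH^-(aq)
Ksp = [Ni^2+][OH^-]^2
Let s = moles of Ni(OH)2 that dissolve per litre. [Ni^2+] = s, [OH^-] = 0.075 + 2s ≈ 0.075 (since the OH^- already present dominates).
Ksp ≈ s × (0.075)^2
s = 8.7 × 10^-14 M
Check: 2s = 1.7 × 10^-13 ≪ 0.075, so the approximation is valid.

s ≈ 8.7 × 10^-14 M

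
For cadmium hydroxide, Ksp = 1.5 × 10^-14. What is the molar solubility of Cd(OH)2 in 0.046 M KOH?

7.1 x 10^-12 M

Cd(OH)2(s) <=> Cd^2+ + 2 OH^-
Ksp = [Cd^2+][OH^-]^2
Let s be the molar solubility in this solution. [Cd^2+] = s, [OH^-] = 0.046 + 2s ≈ 0.046 (common-ion effect: OH^- is already 0.046 M).
Ksp ≈ s × (0.046)^2
s = 7.1 x 10^-12 M
Check: 2s = 1.4 x 10^-11 ≪ 0.046, so the approximation is valid.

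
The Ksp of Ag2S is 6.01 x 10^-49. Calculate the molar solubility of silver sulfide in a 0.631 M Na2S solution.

Ag2S(s) ⇌ 2 Ag^+(aq) + S^2-(aq)
Ksp = [Ag^+]^2[S^2-]
If s mol/L dissolves here, [Ag^+] = 2s, [S^2-] = 0.631 + s ≈ 0.631 (since S^2- from Na2S dominates).
Ksp ≈ (2s)^2 × 0.631
s = 4.88 × 10^-25 M
Check: s = 4.9 x 10^-25 ≪ 0.631, so the approximation is valid.

s = 4.88 × 10^-25 M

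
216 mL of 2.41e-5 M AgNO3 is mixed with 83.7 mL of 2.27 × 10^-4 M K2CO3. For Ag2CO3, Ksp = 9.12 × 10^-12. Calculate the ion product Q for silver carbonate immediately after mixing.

Total volume = 216 + 83.7 = 299.7 mL.
[Ag^+] = 2.41 × 10^-5 × (216/299.7) = 1.737 x 10^-5 M
[CO3^2-] = 2.27 × 10^-4 × (83.7/299.7) = 6.340 × 10^-5 M
Ag2CO3(s) <=> 2 Ag^+ + CO3^2-, so Q = [Ag^+]^2[CO3^2-]
Q = (1.737 x 10^-5)^2(6.340 × 10^-5) = 1.91 x 10^-14
Q < Ksp, so no precipitate of Ag2CO3 forms.

Q ≈ 1.91 x 10^-14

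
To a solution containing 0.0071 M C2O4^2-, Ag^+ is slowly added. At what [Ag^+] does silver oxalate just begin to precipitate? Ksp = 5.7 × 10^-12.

Ag2C2O4(s) ⇌ 2 Ag^+ + C2O4^2-
Ksp = [Ag^+]^2[C2O4^2-]
Precipitation begins when Q = Ksp. With [C2O4^2-] = 0.0071 M:
5.7 × 10^-12 = (0.0071) × [Ag^+]^2
[Ag^+] = (5.7 × 10^-12 / 7.1 x 10^-3)^(1/2) = 2.8 x 10^-5 M

[Ag^+] ≈ 2.8 × 10^-5 M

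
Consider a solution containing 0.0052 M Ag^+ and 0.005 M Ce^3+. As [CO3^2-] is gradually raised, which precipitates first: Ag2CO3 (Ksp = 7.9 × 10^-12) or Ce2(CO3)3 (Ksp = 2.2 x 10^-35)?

Ce2(CO3)3

Each salt begins to precipitate when Q = Ksp, i.e. when [CO3^2-] reaches its threshold.
For Ag2CO3: 7.9 × 10^-12 = (0.0052)^2 × [CO3^2-]  ⇒  [CO3^2-] = 2.9 x 10^-7 M.
For Ce2(CO3)3: 2.2 x 10^-35 = (0.005)^2 × [CO3^2-]^3  ⇒  [CO3^2-] = 9.6 × 10^-11 M.
The salt with the lower threshold [CO3^2-] precipitates first: Ce2(CO3)3.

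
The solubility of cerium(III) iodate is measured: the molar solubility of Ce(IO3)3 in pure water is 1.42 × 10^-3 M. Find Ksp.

Ksp ≈ 1.10 × 10^-10

Ce(IO3)3(s) ⇌ Ce^3+(aq) + 3 IO3^-(aq)
For each mole of Ce(IO3)3 that dissolves: [Ce^3+] = s, [IO3^-] = 3s.
Ksp = [Ce^3+][IO3^-]^3
So Ksp = s × (3s)^3 = 27s^4
With s = 1.42 x 10^-3: Ksp = 1.10 × 10^-10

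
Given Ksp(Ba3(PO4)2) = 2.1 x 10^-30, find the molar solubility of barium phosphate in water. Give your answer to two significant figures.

Ba3(PO4)2(s) ⇌ 3 Ba^2+(aq) + 2 PO4^3-(aq)
Ksp = [Ba^2+]^3[PO4^3-]^2
Let s = molar solubility. Then [Ba^2+] = 3s and [PO4^3-] = 2s.
Ksp = (3s)^3(2s)^2 = 108s^5
s^5 = 2.1 x 10^-30 / 108, so s = 4.5 × 10^-7 M

s = 4.5 × 10^-7 M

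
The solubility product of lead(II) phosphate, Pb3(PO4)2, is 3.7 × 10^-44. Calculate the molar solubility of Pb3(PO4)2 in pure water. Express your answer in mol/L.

Pb3(PO4)2(s) <=> 3 Pb^2+ + 2 PO4^3-
Ksp = [Pb^2+]^3[PO4^3-]^2
Let s = molar solubility. Then [Pb^2+] = 3s and [PO4^3-] = 2s.
So Ksp = (3s)^3 × (2s)^2 = 108s^5
s = (3.7 × 10^-44 / 108)^(1/5) = 8.1 × 10^-10 M

s ≈ 8.1 × 10^-10 M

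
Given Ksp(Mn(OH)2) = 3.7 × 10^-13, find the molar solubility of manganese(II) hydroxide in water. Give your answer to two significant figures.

Mn(OH)2(s) ⇌ Mn^2+(aq) + 2 OH^-(aq)
Ksp = [Mn^2+][OH^-]^2
With molar solubility s: [Mn^2+] = s, [OH^-] = 2s.
Ksp = s(2s)^2 = 4s^3
s^3 = 3.7 × 10^-13 / 4, so s = 4.5 x 10^-5 M

4.5e-5 M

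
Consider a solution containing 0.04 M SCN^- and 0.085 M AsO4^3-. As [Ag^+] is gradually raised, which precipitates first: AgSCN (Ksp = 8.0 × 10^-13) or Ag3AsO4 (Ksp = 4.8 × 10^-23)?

AgSCN

Each salt begins to precipitate when Q = Ksp, i.e. when [Ag^+] reaches its threshold.
For AgSCN: 8.0 × 10^-13 = 0.04 × [Ag^+]  ⇒  [Ag^+] = 2.0 × 10^-11 M.
For Ag3AsO4: 4.8 × 10^-23 = 0.085 × [Ag^+]^3  ⇒  [Ag^+] = 8.3 x 10^-8 M.
The salt with the lower threshold [Ag^+] precipitates first: AgSCN.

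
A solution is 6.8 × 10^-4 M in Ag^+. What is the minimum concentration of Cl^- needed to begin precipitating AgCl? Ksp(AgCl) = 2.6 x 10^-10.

3.8 x 10^-7 M

AgCl(s) <=> Ag^+(aq) + Cl^-(aq)
Ksp = [Ag^+][Cl^-]
Precipitation begins when Q = Ksp. With [Ag^+] = 6.8 × 10^-4 M:
2.6 x 10^-10 = (6.8 × 10^-4) × [Cl^-]
[Cl^-] = (2.6 x 10^-10 / 6.8 × 10^-4) = 3.8 x 10^-7 M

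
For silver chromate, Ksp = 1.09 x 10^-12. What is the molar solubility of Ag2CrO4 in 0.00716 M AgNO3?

Ag2CrO4(s) ⇌ 2 Ag^+ + CrO4^2-
Ksp = [Ag^+]^2[CrO4^2-]
If s mol/L dissolves here, [Ag^+] = 0.00716 + 2s ≈ 0.00716, [CrO4^2-] = s (since Ag^+ from AgNO3 dominates).
Ksp ≈ (0.00716)^2 × s
s = 2.13 × 10^-8 M
Check: 2s = 4.3 × 10^-8 ≪ 0.00716, so the approximation is valid.

s = 2.13e-8 M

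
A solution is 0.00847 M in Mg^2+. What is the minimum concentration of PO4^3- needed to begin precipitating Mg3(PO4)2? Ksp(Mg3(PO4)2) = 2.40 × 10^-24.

1.99e-9 M

Mg3(PO4)2(s) ⇌ 3 Mg^2+(aq) + 2 PO4^3-(aq)
Ksp = [Mg^2+]^3[PO4^3-]^2
Precipitation begins when Q = Ksp. With [Mg^2+] = 0.00847 M:
2.40 × 10^-24 = (0.00847)^3 × [PO4^3-]^2
[PO4^3-] = (2.40 × 10^-24 / 6.076 × 10^-7)^(1/2) = 1.99 × 10^-9 M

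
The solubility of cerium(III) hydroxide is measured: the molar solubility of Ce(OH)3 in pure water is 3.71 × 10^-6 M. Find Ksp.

Ce(OH)3(s) ⇌ Ce^3+ + 3 OH^-
Let s = molar solubility. Then [Ce^3+] = s and [OH^-] = 3s.
Ksp = [Ce^3+][OH^-]^3
Ksp = s(3s)^3 = 27s^4
With s = 3.71 × 10^-6: Ksp = 5.12 × 10^-21

Ksp = 5.12 × 10^-21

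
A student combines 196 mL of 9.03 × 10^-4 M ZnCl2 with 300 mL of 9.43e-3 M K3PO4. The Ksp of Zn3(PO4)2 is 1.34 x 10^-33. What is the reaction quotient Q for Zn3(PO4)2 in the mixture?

Total volume = 196 + 300 = 496 mL.
[Zn^2+] = 9.03 × 10^-4 × (196/496) = 3.568 × 10^-4 M
[PO4^3-] = 9.43 × 10^-3 × (300/496) = 5.704 × 10^-3 M
Zn3(PO4)2(s) ⇌ 3 Zn^2+ + 2 PO4^3-, so Q = [Zn^2+]^3[PO4^3-]^2
Q = (3.568 x 10^-4)^3(5.704 × 10^-3)^2 = 1.48 × 10^-15
Q > Ksp, so Zn3(PO4)2 will precipitate.

1.48e-15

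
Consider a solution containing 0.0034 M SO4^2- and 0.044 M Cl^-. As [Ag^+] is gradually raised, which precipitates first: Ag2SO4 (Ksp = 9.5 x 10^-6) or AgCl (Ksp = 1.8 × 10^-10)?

AgCl

Each salt begins to precipitate when Q = Ksp, i.e. when [Ag^+] reaches its threshold.
For Ag2SO4: 9.5 x 10^-6 = 0.0034 × [Ag^+]^2  ⇒  [Ag^+] = 5.3 x 10^-2 M.
For AgCl: 1.8 × 10^-10 = 0.044 × [Ag^+]  ⇒  [Ag^+] = 4.1 x 10^-9 M.
The salt with the lower threshold [Ag^+] precipitates first: AgCl.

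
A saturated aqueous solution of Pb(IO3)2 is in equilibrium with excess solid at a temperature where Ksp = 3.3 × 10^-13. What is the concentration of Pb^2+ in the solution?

4.4 × 10^-5 M

Pb(IO3)2(s) <=> Pb^2+ + 2 IO3^-
Ksp = [Pb^2+][IO3^-]^2
For each mole of Pb(IO3)2 that dissolves: [Pb^2+] = s, [IO3^-] = 2s.
Substituting: Ksp = s(2s)^2 = 4s^3
Solving, s = (3.3 × 10^-13/4)^(1/3) = 4.35 × 10^-5 M
[Pb^2+] = s = 4.4 × 10^-5 M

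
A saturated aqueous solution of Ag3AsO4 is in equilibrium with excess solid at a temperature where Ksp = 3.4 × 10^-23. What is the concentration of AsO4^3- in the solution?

Ag3AsO4(s) <=> 3 Ag^+ + AsO4^3-
Ksp = [Ag^+]^3[AsO4^3-]
For each mole of Ag3AsO4 that dissolves: [Ag^+] = 3s, [AsO4^3-] = s.
Substituting: Ksp = (3s)^3s = 27s^4
s^4 = 3.4 × 10^-23 / 27, so s = 1.06 x 10^-6 M
[AsO4^3-] = s = 1.1 × 10^-6 M

[AsO4^3-] ≈ 1.1 x 10^-6 M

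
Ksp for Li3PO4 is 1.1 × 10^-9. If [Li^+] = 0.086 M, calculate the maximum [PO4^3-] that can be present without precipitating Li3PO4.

[PO4^3-] = 1.7 × 10^-6 M

Li3PO4(s) <=> 3 Li^+ + PO4^3-
Ksp = [Li^+]^3[PO4^3-]
Precipitation begins when Q = Ksp. With [Li^+] = 0.086 M:
1.1 × 10^-9 = (0.086)^3 × [PO4^3-]
[PO4^3-] = (1.1 × 10^-9 / 6.36 × 10^-4) = 1.7 x 10^-6 M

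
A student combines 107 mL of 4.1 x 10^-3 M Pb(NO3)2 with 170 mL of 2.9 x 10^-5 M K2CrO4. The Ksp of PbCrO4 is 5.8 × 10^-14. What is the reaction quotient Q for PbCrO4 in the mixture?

Total volume = 107 + 170 = 277 mL.
[Pb^2+] = 4.1 × 10^-3 × (107/277) = 1.58 × 10^-3 M
[CrO4^2-] = 2.9 × 10^-5 × (170/277) = 1.78 × 10^-5 M
PbCrO4(s) ⇌ Pb^2+(aq) + CrO4^2-(aq), so Q = [Pb^2+][CrO4^2-]
Q = (1.58 × 10^-3)(1.78 × 10^-5) = 2.8 × 10^-8
Q > Ksp, so PbCrO4 will precipitate.

Q ≈ 2.8 x 10^-8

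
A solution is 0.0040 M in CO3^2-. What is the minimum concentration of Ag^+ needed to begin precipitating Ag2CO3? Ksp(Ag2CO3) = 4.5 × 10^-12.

Ag2CO3(s) <=> 2 Ag^+(aq) + CO3^2-(aq)
Ksp = [Ag^+]^2[CO3^2-]
Precipitation begins when Q = Ksp. With [CO3^2-] = 0.0040 M:
4.5 × 10^-12 = (0.0040) × [Ag^+]^2
[Ag^+] = (4.5 × 10^-12 / 4.0 × 10^-3)^(1/2) = 3.4 × 10^-5 M

[Ag^+] = 3.4 x 10^-5 M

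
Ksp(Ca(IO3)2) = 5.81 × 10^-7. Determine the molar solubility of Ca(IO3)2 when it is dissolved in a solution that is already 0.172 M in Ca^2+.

Ca(IO3)2(s) <=> Ca^2+(aq) + 2 IO3^-(aq)
Ksp = [Ca^2+][IO3^-]^2
Let s = moles of Ca(IO3)2 that dissolve per litre. [Ca^2+] = 0.172 + s ≈ 0.172, [IO3^-] = 2s (since the Ca^2+ already present dominates).
Ksp ≈ 0.172 × (2s)^2
s = 9.19 x 10^-4 M
Check: s = 9.2 × 10^-4 ≪ 0.172, so the approximation is valid.

9.19 × 10^-4 M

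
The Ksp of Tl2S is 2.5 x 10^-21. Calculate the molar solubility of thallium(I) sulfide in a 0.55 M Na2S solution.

Tl2S(s) ⇌ 2 Tl^+ + S^2-
Ksp = [Tl^+]^2[S^2-]
If s mol/L dissolves here, [Tl^+] = 2s, [S^2-] = 0.55 + s ≈ 0.55 (Ksp is small, so little additional dissolves).
Ksp ≈ (2s)^2 × 0.55
s = 3.4 x 10^-11 M
Check: s = 3.4 x 10^-11 ≪ 0.55, so the approximation is valid.

s = 3.4 × 10^-11 M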